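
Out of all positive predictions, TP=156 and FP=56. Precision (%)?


Precision = TP/(TP+FP)
= 156/(156+56)
= 156/212 = 73.58%

73.58%


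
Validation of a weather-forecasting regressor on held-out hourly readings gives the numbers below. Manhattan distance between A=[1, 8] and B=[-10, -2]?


d = |1+ 10| + |8+ 2|
  = 11 + 10
  = 21

21


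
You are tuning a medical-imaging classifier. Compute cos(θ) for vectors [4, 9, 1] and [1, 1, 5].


A·B = 4·1 + 9·1 + 1·5 = 18
‖A‖ = √98 = 9.8995, ‖B‖ = √27 = 5.1962
cos = 18/(√98·√27) = 18/√2646 = 0.3499

0.3499


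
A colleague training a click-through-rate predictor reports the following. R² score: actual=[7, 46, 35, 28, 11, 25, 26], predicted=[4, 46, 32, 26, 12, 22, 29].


ȳ = 25.4286
SS_res = Σ(y-ŷ)² = 41
SS_tot = Σ(y-ȳ)² = 1069.71
R² = 1 - SS_res/SS_tot = 1 - 0.0383 = 0.9617

0.9617


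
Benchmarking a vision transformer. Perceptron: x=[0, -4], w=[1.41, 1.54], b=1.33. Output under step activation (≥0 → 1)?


z = (0)·(1.41) + (-4)·(1.54) + 1.33
  = -4.83
step(z) = 0 (z<0)

0


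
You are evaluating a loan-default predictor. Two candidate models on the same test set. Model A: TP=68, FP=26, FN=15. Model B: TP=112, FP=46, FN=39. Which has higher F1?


Model A: P=68/94=0.7234, R=68/83=0.8193, F1=2PR/(P+R)=2TP/(2TP+FP+FN)=136/177=0.7684
Model B: P=112/158=0.7089, R=112/151=0.7417, F1=2PR/(P+R)=2TP/(2TP+FP+FN)=224/309=0.7249
0.7684 > 0.7249 → Model A

Model A


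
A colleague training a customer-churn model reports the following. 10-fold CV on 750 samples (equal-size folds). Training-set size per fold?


Fold size = 750/10 = 75
Training per fold = 750 - 75 = 675

675


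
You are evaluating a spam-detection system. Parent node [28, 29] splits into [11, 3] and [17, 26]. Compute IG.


Parent = [28, 29], H_parent = 0.9998
H_left = 0.7496 (n=14), H_right = 0.9682 (n=43)
H_children = (14/57)·0.7496 + (43/57)·0.9682 = 0.9145
IG = 0.9998 - 0.9145 = 0.0853

0.0853


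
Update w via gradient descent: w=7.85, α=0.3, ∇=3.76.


w_new = w - α·∇
= 7.85 - 0.3·3.76
= 7.85 - 1.128
= 6.722

6.722


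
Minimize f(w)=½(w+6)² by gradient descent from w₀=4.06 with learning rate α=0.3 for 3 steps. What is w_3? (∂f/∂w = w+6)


step 1: grad = 4.06+6 = 10.06; w = 4.06 - 0.3·(10.06) = 1.042
step 2: grad = 1.042+6 = 7.042; w = 1.042 - 0.3·(7.042) = -1.0706
step 3: grad = -1.0706+6 = 4.9294; w = -1.0706 - 0.3·(4.9294) = -2.54942

-2.54942


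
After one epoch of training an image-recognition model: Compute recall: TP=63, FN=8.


Recall = TP/(TP+FN)
= 63/(63+8)
= 63/71 = 88.73%

88.73%


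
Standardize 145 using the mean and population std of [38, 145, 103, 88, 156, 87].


μ = 102.8333, σ = 39.3252
z = (145 - 102.8333)/39.3252 = 1.0723

1.0723


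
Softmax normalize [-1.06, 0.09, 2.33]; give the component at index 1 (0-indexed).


Exponentials: e^-1.06=0.3465, e^0.09=1.0942, e^2.33=10.2779
Sum = 11.7186
Softmax = [0.0296, 0.0934, 0.8771]
p[1] = 1.0942/11.7186 = 0.0934

0.0934


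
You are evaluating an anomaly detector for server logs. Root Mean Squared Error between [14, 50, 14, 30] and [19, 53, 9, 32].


MSE = 63/4 = 15.75
RMSE = √(63/4) = 3.9686

3.9686


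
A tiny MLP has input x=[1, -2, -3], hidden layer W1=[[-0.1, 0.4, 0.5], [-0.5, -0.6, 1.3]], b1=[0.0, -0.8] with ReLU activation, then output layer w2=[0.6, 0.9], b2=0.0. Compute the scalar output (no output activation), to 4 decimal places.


z1[0] = (-0.1)·(1) + (0.4)·(-2) + (0.5)·(-3) + 0.0 = -2.4
z1[1] = (-0.5)·(1) + (-0.6)·(-2) + (1.3)·(-3) - 0.8 = -4.0
h = ReLU(z1) = [0.0, 0.0]
output = (0.6)·(0.0) + (0.9)·(0.0) + 0.0 = 0.0

0.0


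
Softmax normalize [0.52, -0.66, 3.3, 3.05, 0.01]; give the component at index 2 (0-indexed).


Exponentials: e^0.52=1.682, e^-0.66=0.5169, e^3.3=27.1126, e^3.05=21.1153, e^0.01=1.0101
Sum = 51.4369
Softmax = [0.0327, 0.01, 0.5271, 0.4105, 0.0196]
p[2] = 27.1126/51.4369 = 0.5271

0.5271


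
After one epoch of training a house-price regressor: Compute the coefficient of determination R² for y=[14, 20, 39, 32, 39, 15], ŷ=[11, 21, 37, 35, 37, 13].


ȳ = 26.5
SS_res = Σ(y-ŷ)² = 31
SS_tot = Σ(y-ȳ)² = 673.5
R² = 1 - SS_res/SS_tot = 1 - 0.046 = 0.954

0.954


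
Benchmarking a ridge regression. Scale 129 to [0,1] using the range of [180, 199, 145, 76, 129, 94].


min=76, max=199
(129-76)/(199-76) = 53/123 = 0.4309

0.4309


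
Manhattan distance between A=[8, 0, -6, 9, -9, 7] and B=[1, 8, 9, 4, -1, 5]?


d = |8-1| + |0-8| + |-6-9| + |9-4| + |-9+ 1| + |7-5|
  = 7 + 8 + 15 + 5 + 8 + 2
  = 45

45


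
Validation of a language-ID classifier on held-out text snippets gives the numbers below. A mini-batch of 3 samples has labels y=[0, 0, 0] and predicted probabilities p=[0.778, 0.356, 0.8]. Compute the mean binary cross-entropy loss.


L[0] = -ln(1-0.778) = -ln(0.222) = 1.5051
L[1] = -ln(1-0.356) = -ln(0.644) = 0.4401
L[2] = -ln(1-0.8) = -ln(0.2) = 1.6094
mean = (1.5051 + 0.4401 + 1.6094)/3 = 1.1849

1.1849


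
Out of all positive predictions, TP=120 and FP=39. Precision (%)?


Precision = TP/(TP+FP)
= 120/(120+39)
= 120/159 = 75.47%

75.47%


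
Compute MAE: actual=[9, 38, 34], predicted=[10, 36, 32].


Absolute errors: |9-10|=1, |38-36|=2, |34-32|=2
Sum = 5
MAE = 5/3 = 5/3

5/3


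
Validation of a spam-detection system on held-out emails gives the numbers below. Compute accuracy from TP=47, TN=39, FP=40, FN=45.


Accuracy = (TP+TN)/(TP+TN+FP+FN)
= (47+39)/(171)
= 86/171 = 50.29%

50.29%


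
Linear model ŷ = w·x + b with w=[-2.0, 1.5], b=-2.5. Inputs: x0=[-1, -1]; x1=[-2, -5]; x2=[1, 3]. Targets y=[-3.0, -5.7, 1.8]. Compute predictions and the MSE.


ŷ0 = (-2.0)·(-1) + (1.5)·(-1) - 2.5 = -2.0
ŷ1 = (-2.0)·(-2) + (1.5)·(-5) - 2.5 = -6.0
ŷ2 = (-2.0)·(1) + (1.5)·(3) - 2.5 = 0.0
errors² = [1.0, 0.09, 3.24]
MSE = 4.3300/3 = 1.4433

1.4433


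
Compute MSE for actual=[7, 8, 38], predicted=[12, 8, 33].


Squared errors: (7-12)²=25, (8-8)²=0, (38-33)²=25
Sum = 50
MSE = 50/3 = 50/3

50/3


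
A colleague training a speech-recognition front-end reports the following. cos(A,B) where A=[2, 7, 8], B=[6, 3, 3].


A·B = 2·6 + 7·3 + 8·3 = 57
‖A‖ = √117 = 10.8167, ‖B‖ = √54 = 7.3485
cos = 57/(√117·√54) = 57/√6318 = 0.7171

0.7171


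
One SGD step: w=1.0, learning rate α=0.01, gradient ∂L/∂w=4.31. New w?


w_new = w - α·∇
= 1.0 - 0.01·4.31
= 1.0 - 0.0431
= 0.9569

0.9569


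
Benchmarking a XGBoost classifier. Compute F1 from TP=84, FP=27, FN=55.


Precision = 84/111 = 0.7568
Recall = 84/139 = 0.6043
F1 = 2·P·R/(P+R) = 2·TP/(2·TP+FP+FN) = 168/(168+27+55) = 168/250 = 0.672

0.672


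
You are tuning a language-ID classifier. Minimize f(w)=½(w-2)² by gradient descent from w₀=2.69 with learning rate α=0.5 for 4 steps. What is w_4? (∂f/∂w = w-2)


step 1: grad = 2.69-2 = 0.69; w = 2.69 - 0.5·(0.69) = 2.345
step 2: grad = 2.345-2 = 0.345; w = 2.345 - 0.5·(0.345) = 2.1725
step 3: grad = 2.1725-2 = 0.1725; w = 2.1725 - 0.5·(0.1725) = 2.08625
step 4: grad = 2.08625-2 = 0.08625; w = 2.08625 - 0.5·(0.08625) = 2.043125

2.043125


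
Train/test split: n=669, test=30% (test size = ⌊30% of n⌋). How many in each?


Test = ⌊669·30/100⌋ = 200
Train = 669 - 200 = 469

Train: 469, Test: 200


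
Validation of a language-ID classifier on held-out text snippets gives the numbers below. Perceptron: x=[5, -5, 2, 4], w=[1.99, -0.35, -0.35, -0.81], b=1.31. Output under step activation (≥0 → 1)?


z = (5)·(1.99) + (-5)·(-0.35) + (2)·(-0.35) + (4)·(-0.81) + 1.31
  = 9.07
step(z) = 1 (z≥0)

1


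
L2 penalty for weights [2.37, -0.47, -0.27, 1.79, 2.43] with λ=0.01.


‖w‖₂² = (2.37)² + (-0.47)² + (-0.27)² + (1.79)² + (2.43)²
     = 5.6169 + 0.2209 + 0.0729 + 3.2041 + 5.9049
     = 15.0197
λ·‖w‖₂² = 0.01·15.0197 = 0.150197

0.150197


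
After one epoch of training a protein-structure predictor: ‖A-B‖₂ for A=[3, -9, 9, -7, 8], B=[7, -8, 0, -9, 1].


d = √((3-7)² + (-9+ 8)² + (9-0)² + (-7+ 9)² + (8-1)²)
  = √(16 + 1 + 81 + 4 + 49)
  = √151 = 12.2882

12.2882


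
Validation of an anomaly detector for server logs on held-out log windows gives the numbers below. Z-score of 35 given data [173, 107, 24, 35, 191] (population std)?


μ = 106, σ = 68.5274
z = (35 - 106)/68.5274 = -1.0361

-1.0361


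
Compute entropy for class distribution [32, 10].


Probabilities: [32/42, 10/42] ≈ [0.7619, 0.2381]
H = -((32/42)·log₂(32/42) + (10/42)·log₂(10/42))
  = 0.7919 bits

0.7919 bits


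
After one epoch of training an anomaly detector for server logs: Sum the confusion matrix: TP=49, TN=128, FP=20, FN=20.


Total = TP + TN + FP + FN
= 49 + 128 + 20 + 20
= 217
(Predicted positive: 69, predicted negative: 148)

217


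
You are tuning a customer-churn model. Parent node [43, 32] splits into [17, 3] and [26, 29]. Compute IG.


Parent = [43, 32], H_parent = 0.9844
H_left = 0.6098 (n=20), H_right = 0.9979 (n=55)
H_children = (20/75)·0.6098 + (55/75)·0.9979 = 0.8944
IG = 0.9844 - 0.8944 = 0.09

0.09


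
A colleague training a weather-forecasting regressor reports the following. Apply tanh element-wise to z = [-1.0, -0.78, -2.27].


tanh(-1.0) = -0.7616
tanh(-0.78) = -0.6527
tanh(-2.27) = -0.9789
result = [-0.7616, -0.6527, -0.9789]

[-0.7616, -0.6527, -0.9789]


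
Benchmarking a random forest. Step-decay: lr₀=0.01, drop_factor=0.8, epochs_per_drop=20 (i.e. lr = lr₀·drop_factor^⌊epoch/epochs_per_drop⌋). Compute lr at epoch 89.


n_drops = ⌊89/20⌋ = 4
lr = 0.01·0.8^4 = 0.01·0.4096 = 0.004096

0.004096


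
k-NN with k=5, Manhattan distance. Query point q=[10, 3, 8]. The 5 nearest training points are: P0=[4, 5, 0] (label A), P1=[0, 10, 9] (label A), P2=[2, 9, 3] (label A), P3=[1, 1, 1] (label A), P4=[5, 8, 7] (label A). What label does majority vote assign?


d(q,P0) = 16  (label A)
d(q,P1) = 18  (label A)
d(q,P2) = 19  (label A)
d(q,P3) = 18  (label A)
d(q,P4) = 11  (label A)
Votes: A=5, B=0
Majority → A

A


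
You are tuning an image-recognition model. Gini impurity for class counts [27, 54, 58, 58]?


Probabilities: [27/197, 54/197, 58/197, 58/197] ≈ [0.1371, 0.2741, 0.2944, 0.2944]
Σpᵢ² = (729 + 2916 + 3364 + 3364)/197² = 10373/38809
Gini = 1 - Σpᵢ² = 1 - 10373/38809 = 0.7327

0.7327


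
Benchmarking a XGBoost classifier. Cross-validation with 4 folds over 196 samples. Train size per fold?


Fold size = 196/4 = 49
Training per fold = 196 - 49 = 147

147


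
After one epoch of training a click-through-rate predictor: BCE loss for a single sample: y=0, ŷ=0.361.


BCE = -[y·ln(p) + (1-y)·ln(1-p)]
= -0 - 1·ln(1-0.361)
= -ln(0.639) = 0.4479

0.4479


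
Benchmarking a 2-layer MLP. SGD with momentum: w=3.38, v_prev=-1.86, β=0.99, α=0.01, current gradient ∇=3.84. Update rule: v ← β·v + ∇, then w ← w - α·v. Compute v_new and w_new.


v_new = 0.99·-1.86 + 3.84 = -1.8414 + 3.84 = 1.9986
w_new = 3.38 - 0.01·1.9986 = 3.38 - 0.019986 = 3.360014

v_new=1.9986, w_new=3.360014


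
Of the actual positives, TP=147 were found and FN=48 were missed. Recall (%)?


Recall = TP/(TP+FN)
= 147/(147+48)
= 147/195 = 75.38%

75.38%


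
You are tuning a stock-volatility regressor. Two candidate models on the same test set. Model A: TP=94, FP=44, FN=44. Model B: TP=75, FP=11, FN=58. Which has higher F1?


Model A: P=94/138=0.6812, R=94/138=0.6812, F1=2PR/(P+R)=2TP/(2TP+FP+FN)=188/276=0.6812
Model B: P=75/86=0.8721, R=75/133=0.5639, F1=2PR/(P+R)=2TP/(2TP+FP+FN)=150/219=0.6849
0.6812 < 0.6849 → Model B

Model B


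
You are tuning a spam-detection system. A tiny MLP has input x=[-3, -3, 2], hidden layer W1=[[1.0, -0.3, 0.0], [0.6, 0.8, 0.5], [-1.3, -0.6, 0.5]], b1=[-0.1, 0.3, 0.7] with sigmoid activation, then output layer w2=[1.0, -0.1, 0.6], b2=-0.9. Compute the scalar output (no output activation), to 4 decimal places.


z1[0] = (1.0)·(-3) + (-0.3)·(-3) + (0.0)·(2) - 0.1 = -2.2
z1[1] = (0.6)·(-3) + (0.8)·(-3) + (0.5)·(2) + 0.3 = -2.9
z1[2] = (-1.3)·(-3) + (-0.6)·(-3) + (0.5)·(2) + 0.7 = 7.4
h = sigmoid(z1) = [0.0998, 0.0522, 0.9994]
output = (1.0)·(0.0998) + (-0.1)·(0.0522) + (0.6)·(0.9994) - 0.9 = -0.2058

-0.2058


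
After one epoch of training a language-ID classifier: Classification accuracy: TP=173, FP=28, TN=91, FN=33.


Accuracy = (TP+TN)/(TP+TN+FP+FN)
= (173+91)/(325)
= 264/325 = 81.23%

81.23%


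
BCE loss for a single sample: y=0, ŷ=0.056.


BCE = -[y·ln(p) + (1-y)·ln(1-p)]
= -0 - 1·ln(1-0.056)
= -ln(0.944) = 0.0576

0.0576


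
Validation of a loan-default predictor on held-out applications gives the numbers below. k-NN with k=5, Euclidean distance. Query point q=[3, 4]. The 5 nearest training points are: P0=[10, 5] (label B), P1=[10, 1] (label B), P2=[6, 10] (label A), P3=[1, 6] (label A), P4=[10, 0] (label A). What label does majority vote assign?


d(q,P0) = 7.0711  (label B)
d(q,P1) = 7.6158  (label B)
d(q,P2) = 6.7082  (label A)
d(q,P3) = 2.8284  (label A)
d(q,P4) = 8.0623  (label A)
Votes: A=3, B=2
Majority → A

A


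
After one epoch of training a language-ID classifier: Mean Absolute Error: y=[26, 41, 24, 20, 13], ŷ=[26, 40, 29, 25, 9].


Absolute errors: |26-26|=0, |41-40|=1, |24-29|=5, |20-25|=5, |13-9|=4
Sum = 15
MAE = 15/5 = 3

3


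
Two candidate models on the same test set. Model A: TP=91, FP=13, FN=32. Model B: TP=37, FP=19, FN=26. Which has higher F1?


Model A: P=91/104=0.875, R=91/123=0.7398, F1=2PR/(P+R)=2TP/(2TP+FP+FN)=182/227=0.8018
Model B: P=37/56=0.6607, R=37/63=0.5873, F1=2PR/(P+R)=2TP/(2TP+FP+FN)=74/119=0.6218
0.8018 > 0.6218 → Model A

Model A


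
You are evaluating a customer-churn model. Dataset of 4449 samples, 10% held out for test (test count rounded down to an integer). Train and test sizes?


Test = ⌊4449·10/100⌋ = 444
Train = 4449 - 444 = 4005

Train: 4005, Test: 444


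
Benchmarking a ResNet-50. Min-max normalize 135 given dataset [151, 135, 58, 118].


min=58, max=151
(135-58)/(151-58) = 77/93 = 0.828

0.828


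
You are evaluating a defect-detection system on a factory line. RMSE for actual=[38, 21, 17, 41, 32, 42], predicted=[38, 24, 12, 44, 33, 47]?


MSE = 69/6 = 11.5
RMSE = √(69/6) = 3.3912

3.3912


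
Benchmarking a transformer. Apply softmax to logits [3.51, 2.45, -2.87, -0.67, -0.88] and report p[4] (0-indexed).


Exponentials: e^3.51=33.4483, e^2.45=11.5883, e^-2.87=0.0567, e^-0.67=0.5117, e^-0.88=0.4148
Sum = 46.0198
Softmax = [0.7268, 0.2518, 0.0012, 0.0111, 0.009]
p[4] = 0.4148/46.0198 = 0.009

0.009


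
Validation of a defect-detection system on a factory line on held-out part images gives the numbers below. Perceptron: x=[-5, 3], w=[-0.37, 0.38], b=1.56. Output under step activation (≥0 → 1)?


z = (-5)·(-0.37) + (3)·(0.38) + 1.56
  = 4.55
step(z) = 1 (z≥0)

1


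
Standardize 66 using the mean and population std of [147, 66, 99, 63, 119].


μ = 98.8, σ = 31.9024
z = (66 - 98.8)/31.9024 = -1.0281

-1.0281


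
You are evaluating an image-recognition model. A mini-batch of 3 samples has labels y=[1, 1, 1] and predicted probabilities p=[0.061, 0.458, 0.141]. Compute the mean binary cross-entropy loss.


L[0] = -ln(0.061) = 2.7969
L[1] = -ln(0.458) = 0.7809
L[2] = -ln(0.141) = 1.959
mean = (2.7969 + 0.7809 + 1.959)/3 = 1.8456

1.8456


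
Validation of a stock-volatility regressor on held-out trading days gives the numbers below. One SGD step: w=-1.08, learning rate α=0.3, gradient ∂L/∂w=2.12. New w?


w_new = w - α·∇
= -1.08 - 0.3·2.12
= -1.08 - 0.636
= -1.716

-1.716


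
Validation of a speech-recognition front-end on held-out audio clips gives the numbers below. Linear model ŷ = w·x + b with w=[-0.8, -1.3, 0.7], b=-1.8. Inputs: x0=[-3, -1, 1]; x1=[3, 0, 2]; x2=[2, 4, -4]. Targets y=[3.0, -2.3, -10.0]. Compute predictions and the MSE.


ŷ0 = (-0.8)·(-3) + (-1.3)·(-1) + (0.7)·(1) - 1.8 = 2.6
ŷ1 = (-0.8)·(3) + (-1.3)·(0) + (0.7)·(2) - 1.8 = -2.8
ŷ2 = (-0.8)·(2) + (-1.3)·(4) + (0.7)·(-4) - 1.8 = -11.4
errors² = [0.16, 0.25, 1.96]
MSE = 2.3700/3 = 0.79

0.79


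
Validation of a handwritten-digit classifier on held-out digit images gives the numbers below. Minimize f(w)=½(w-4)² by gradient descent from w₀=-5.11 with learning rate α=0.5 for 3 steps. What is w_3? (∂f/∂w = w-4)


step 1: grad = -5.11-4 = -9.11; w = -5.11 - 0.5·(-9.11) = -0.555
step 2: grad = -0.555-4 = -4.555; w = -0.555 - 0.5·(-4.555) = 1.7225
step 3: grad = 1.7225-4 = -2.2775; w = 1.7225 - 0.5·(-2.2775) = 2.86125

2.86125


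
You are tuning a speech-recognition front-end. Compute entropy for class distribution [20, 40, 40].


Probabilities: [20/100, 40/100, 40/100] ≈ [0.2, 0.4, 0.4]
H = -((20/100)·log₂(20/100) + (40/100)·log₂(40/100) + (40/100)·log₂(40/100))
  = 1.5219 bits

1.5219 bits


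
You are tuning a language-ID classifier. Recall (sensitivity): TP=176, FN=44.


Recall = TP/(TP+FN)
= 176/(176+44)
= 176/220 = 80.0%

80.0%


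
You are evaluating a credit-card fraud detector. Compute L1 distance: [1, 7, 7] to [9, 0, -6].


d = |1-9| + |7-0| + |7+ 6|
  = 8 + 7 + 13
  = 28

28


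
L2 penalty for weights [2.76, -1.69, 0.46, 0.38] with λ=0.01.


‖w‖₂² = (2.76)² + (-1.69)² + (0.46)² + (0.38)²
     = 7.6176 + 2.8561 + 0.2116 + 0.1444
     = 10.8297
λ·‖w‖₂² = 0.01·10.8297 = 0.108297

0.108297


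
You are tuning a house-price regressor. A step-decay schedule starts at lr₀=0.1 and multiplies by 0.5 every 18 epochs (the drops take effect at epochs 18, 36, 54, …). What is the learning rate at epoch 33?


n_drops = ⌊33/18⌋ = 1
lr = 0.1·0.5^1 = 0.1·0.5 = 0.05

0.05


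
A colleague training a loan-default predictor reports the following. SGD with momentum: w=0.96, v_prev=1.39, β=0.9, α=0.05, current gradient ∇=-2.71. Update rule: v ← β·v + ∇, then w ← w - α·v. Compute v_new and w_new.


v_new = 0.9·1.39 - 2.71 = 1.251 - 2.71 = -1.459
w_new = 0.96 - 0.05·-1.459 = 0.96 + 0.07295 = 1.03295

v_new=-1.459, w_new=1.03295


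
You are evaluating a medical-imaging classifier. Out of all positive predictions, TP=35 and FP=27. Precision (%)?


Precision = TP/(TP+FP)
= 35/(35+27)
= 35/62 = 56.45%

56.45%


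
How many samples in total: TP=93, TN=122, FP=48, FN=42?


Total = TP + TN + FP + FN
= 93 + 122 + 48 + 42
= 305
(Predicted positive: 141, predicted negative: 164)

305


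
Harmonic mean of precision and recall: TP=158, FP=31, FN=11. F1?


Precision = 158/189 = 0.836
Recall = 158/169 = 0.9349
F1 = 2·P·R/(P+R) = 2·TP/(2·TP+FP+FN) = 316/(316+31+11) = 316/358 = 0.8827

0.8827


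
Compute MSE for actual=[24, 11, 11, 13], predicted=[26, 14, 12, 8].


Squared errors: (24-26)²=4, (11-14)²=9, (11-12)²=1, (13-8)²=25
Sum = 39
MSE = 39/4 = 39/4

39/4


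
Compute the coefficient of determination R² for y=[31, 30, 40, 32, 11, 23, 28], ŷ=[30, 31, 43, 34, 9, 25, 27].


ȳ = 27.8571
SS_res = Σ(y-ŷ)² = 24
SS_tot = Σ(y-ȳ)² = 486.86
R² = 1 - SS_res/SS_tot = 1 - 0.0493 = 0.9507

0.9507


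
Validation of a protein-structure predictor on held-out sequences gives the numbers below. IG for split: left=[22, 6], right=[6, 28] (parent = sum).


Parent = [28, 34], H_parent = 0.9932
H_left = 0.7496 (n=28), H_right = 0.6723 (n=34)
H_children = (28/62)·0.7496 + (34/62)·0.6723 = 0.7072
IG = 0.9932 - 0.7072 = 0.286

0.286


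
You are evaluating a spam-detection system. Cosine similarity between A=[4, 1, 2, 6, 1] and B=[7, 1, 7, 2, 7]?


A·B = 4·7 + 1·1 + 2·7 + 6·2 + 1·7 = 62
‖A‖ = √58 = 7.6158, ‖B‖ = √152 = 12.3288
cos = 62/(√58·√152) = 62/√8816 = 0.6603

0.6603


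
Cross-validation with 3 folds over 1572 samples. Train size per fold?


Fold size = 1572/3 = 524
Training per fold = 1572 - 524 = 1048

1048


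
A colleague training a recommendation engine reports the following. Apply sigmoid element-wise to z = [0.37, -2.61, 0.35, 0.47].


σ(0.37) = 1/(1+e^-0.37) = 0.5915
σ(-2.61) = 1/(1+e^2.61) = 0.0685
σ(0.35) = 1/(1+e^-0.35) = 0.5866
σ(0.47) = 1/(1+e^-0.47) = 0.6154
result = [0.5915, 0.0685, 0.5866, 0.6154]

[0.5915, 0.0685, 0.5866, 0.6154]


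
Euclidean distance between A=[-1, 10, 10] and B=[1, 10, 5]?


d = √((-1-1)² + (10-10)² + (10-5)²)
  = √(4 + 0 + 25)
  = √29 = 5.3852

5.3852


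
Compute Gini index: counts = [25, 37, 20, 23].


Probabilities: [25/105, 37/105, 20/105, 23/105] ≈ [0.2381, 0.3524, 0.1905, 0.219]
Σpᵢ² = (625 + 1369 + 400 + 529)/105² = 2923/11025
Gini = 1 - Σpᵢ² = 1 - 2923/11025 = 0.7349

0.7349


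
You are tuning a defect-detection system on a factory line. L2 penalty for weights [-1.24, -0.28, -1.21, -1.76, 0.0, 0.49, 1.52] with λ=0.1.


‖w‖₂² = (-1.24)² + (-0.28)² + (-1.21)² + (-1.76)² + (0.0)² + (0.49)² + (1.52)²
     = 1.5376 + 0.0784 + 1.4641 + 3.0976 + 0 + 0.2401 + 2.3104
     = 8.7282
λ·‖w‖₂² = 0.1·8.7282 = 0.87282

0.87282


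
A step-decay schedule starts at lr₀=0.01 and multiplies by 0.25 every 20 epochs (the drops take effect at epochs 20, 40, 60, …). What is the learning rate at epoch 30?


n_drops = ⌊30/20⌋ = 1
lr = 0.01·0.25^1 = 0.01·0.25 = 0.0025

0.0025


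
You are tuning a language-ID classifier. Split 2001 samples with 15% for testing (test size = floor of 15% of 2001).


Test = ⌊2001·15/100⌋ = 300
Train = 2001 - 300 = 1701

Train: 1701, Test: 300


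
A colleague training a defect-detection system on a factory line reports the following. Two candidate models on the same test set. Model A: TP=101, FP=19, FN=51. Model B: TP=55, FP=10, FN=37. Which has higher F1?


Model A: P=101/120=0.8417, R=101/152=0.6645, F1=2PR/(P+R)=2TP/(2TP+FP+FN)=202/272=0.7426
Model B: P=55/65=0.8462, R=55/92=0.5978, F1=2PR/(P+R)=2TP/(2TP+FP+FN)=110/157=0.7006
0.7426 > 0.7006 → Model A

Model A


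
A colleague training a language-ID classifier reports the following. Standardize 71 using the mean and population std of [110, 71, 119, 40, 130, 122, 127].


μ = 102.7143, σ = 31.5401
z = (71 - 102.7143)/31.5401 = -1.0055

-1.0055


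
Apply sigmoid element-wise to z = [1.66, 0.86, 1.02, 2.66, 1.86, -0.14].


σ(1.66) = 1/(1+e^-1.66) = 0.8402
σ(0.86) = 1/(1+e^-0.86) = 0.7027
σ(1.02) = 1/(1+e^-1.02) = 0.735
σ(2.66) = 1/(1+e^-2.66) = 0.9346
σ(1.86) = 1/(1+e^-1.86) = 0.8653
σ(-0.14) = 1/(1+e^0.14) = 0.4651
result = [0.8402, 0.7027, 0.735, 0.9346, 0.8653, 0.4651]

[0.8402, 0.7027, 0.735, 0.9346, 0.8653, 0.4651]


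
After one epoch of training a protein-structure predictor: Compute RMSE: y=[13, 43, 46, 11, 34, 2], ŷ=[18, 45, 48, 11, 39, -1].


MSE = 67/6 = 11.1667
RMSE = √(67/6) = 3.3417

3.3417


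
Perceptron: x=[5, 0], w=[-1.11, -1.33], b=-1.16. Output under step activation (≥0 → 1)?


z = (5)·(-1.11) + (0)·(-1.33) - 1.16
  = -6.71
step(z) = 0 (z<0)

0


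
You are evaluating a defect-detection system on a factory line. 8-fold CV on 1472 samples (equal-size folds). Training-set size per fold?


Fold size = 1472/8 = 184
Training per fold = 1472 - 184 = 1288

1288


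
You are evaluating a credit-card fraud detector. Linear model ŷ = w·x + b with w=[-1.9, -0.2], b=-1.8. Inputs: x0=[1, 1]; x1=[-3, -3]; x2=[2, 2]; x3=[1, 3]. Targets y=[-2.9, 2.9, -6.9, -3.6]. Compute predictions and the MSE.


ŷ0 = (-1.9)·(1) + (-0.2)·(1) - 1.8 = -3.9
ŷ1 = (-1.9)·(-3) + (-0.2)·(-3) - 1.8 = 4.5
ŷ2 = (-1.9)·(2) + (-0.2)·(2) - 1.8 = -6.0
ŷ3 = (-1.9)·(1) + (-0.2)·(3) - 1.8 = -4.3
errors² = [1.0, 2.56, 0.81, 0.49]
MSE = 4.8600/4 = 1.215

1.215


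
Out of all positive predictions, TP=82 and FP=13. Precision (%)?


Precision = TP/(TP+FP)
= 82/(82+13)
= 82/95 = 86.32%

86.32%


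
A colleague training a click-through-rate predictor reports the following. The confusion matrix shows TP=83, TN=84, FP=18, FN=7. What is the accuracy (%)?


Accuracy = (TP+TN)/(TP+TN+FP+FN)
= (83+84)/(192)
= 167/192 = 86.98%

86.98%


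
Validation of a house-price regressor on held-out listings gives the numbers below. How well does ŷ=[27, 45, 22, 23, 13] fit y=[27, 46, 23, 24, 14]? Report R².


ȳ = 26.8
SS_res = Σ(y-ŷ)² = 4
SS_tot = Σ(y-ȳ)² = 554.8
R² = 1 - SS_res/SS_tot = 1 - 0.0072 = 0.9928

0.9928


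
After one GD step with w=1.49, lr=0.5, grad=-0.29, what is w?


w_new = w - α·∇
= 1.49 - 0.5·-0.29
= 1.49 + 0.145
= 1.635

1.635


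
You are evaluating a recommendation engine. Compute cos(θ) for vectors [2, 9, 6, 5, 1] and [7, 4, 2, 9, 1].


A·B = 2·7 + 9·4 + 6·2 + 5·9 + 1·1 = 108
‖A‖ = √147 = 12.1244, ‖B‖ = √151 = 12.2882
cos = 108/(√147·√151) = 108/√22197 = 0.7249

0.7249


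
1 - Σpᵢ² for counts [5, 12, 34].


Probabilities: [5/51, 12/51, 34/51] ≈ [0.098, 0.2353, 0.6667]
Σpᵢ² = (25 + 144 + 1156)/51² = 1325/2601
Gini = 1 - Σpᵢ² = 1 - 1325/2601 = 0.4906

0.4906


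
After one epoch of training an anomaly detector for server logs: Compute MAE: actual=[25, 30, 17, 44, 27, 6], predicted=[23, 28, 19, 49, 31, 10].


Absolute errors: |25-23|=2, |30-28|=2, |17-19|=2, |44-49|=5, |27-31|=4, |6-10|=4
Sum = 19
MAE = 19/6 = 19/6

19/6


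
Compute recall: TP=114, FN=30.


Recall = TP/(TP+FN)
= 114/(114+30)
= 114/144 = 79.17%

79.17%


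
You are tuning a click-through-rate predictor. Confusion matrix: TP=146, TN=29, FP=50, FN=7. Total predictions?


Total = TP + TN + FP + FN
= 146 + 29 + 50 + 7
= 232
(Predicted positive: 196, predicted negative: 36)

232


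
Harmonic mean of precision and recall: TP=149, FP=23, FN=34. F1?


Precision = 149/172 = 0.8663
Recall = 149/183 = 0.8142
F1 = 2·P·R/(P+R) = 2·TP/(2·TP+FP+FN) = 298/(298+23+34) = 298/355 = 0.8394

0.8394


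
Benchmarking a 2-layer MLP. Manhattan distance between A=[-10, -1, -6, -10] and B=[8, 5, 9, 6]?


d = |-10-8| + |-1-5| + |-6-9| + |-10-6|
  = 18 + 6 + 15 + 16
  = 55

55


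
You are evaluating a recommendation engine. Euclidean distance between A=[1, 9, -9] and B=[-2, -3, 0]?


d = √((1+ 2)² + (9+ 3)² + (-9-0)²)
  = √(9 + 144 + 81)
  = √234 = 15.2971

15.2971


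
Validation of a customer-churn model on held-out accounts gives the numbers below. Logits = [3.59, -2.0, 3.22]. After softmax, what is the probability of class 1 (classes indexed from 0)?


Exponentials: e^3.59=36.2341, e^-2.0=0.1353, e^3.22=25.0281
Sum = 61.3975
Softmax = [0.5902, 0.0022, 0.4076]
p[1] = 0.1353/61.3975 = 0.0022

0.0022


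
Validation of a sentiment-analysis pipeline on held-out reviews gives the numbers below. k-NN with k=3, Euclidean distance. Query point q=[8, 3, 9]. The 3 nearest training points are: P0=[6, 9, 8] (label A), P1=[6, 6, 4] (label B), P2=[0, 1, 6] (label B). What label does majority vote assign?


d(q,P0) = 6.4031  (label A)
d(q,P1) = 6.1644  (label B)
d(q,P2) = 8.775  (label B)
Votes: A=1, B=2
Majority → B

B


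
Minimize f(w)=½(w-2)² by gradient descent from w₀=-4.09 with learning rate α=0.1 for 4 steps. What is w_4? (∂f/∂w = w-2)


step 1: grad = -4.09-2 = -6.09; w = -4.09 - 0.1·(-6.09) = -3.481
step 2: grad = -3.481-2 = -5.481; w = -3.481 - 0.1·(-5.481) = -2.9329
step 3: grad = -2.9329-2 = -4.9329; w = -2.9329 - 0.1·(-4.9329) = -2.43961
step 4: grad = -2.43961-2 = -4.43961; w = -2.43961 - 0.1·(-4.43961) = -1.995649

-1.995649


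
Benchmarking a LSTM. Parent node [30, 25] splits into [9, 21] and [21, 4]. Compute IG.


Parent = [30, 25], H_parent = 0.994
H_left = 0.8813 (n=30), H_right = 0.6343 (n=25)
H_children = (30/55)·0.8813 + (25/55)·0.6343 = 0.769
IG = 0.994 - 0.769 = 0.225

0.225


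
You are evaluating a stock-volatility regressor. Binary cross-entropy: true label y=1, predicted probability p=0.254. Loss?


BCE = -[y·ln(p) + (1-y)·ln(1-p)]
= -1·ln(0.254) - 0
= -ln(0.254) = 1.3704

1.3704


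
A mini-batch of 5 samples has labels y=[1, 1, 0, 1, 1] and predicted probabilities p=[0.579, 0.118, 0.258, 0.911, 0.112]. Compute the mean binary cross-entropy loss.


L[0] = -ln(0.579) = 0.5465
L[1] = -ln(0.118) = 2.1371
L[2] = -ln(1-0.258) = -ln(0.742) = 0.2984
L[3] = -ln(0.911) = 0.0932
L[4] = -ln(0.112) = 2.1893
mean = (0.5465 + 2.1371 + 0.2984 + 0.0932 + 2.1893)/5 = 1.0529

1.0529


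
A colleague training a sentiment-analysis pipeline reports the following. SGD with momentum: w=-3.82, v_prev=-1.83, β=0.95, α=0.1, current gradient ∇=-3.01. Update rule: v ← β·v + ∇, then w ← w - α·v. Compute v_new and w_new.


v_new = 0.95·-1.83 - 3.01 = -1.7385 - 3.01 = -4.7485
w_new = -3.82 - 0.1·-4.7485 = -3.82 + 0.47485 = -3.34515

v_new=-4.7485, w_new=-3.34515


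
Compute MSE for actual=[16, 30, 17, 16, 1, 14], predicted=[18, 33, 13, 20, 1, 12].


Squared errors: (16-18)²=4, (30-33)²=9, (17-13)²=16, (16-20)²=16, (1-1)²=0, (14-12)²=4
Sum = 49
MSE = 49/6 = 49/6

49/6


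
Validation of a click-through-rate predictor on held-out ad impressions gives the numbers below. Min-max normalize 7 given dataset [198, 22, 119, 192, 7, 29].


min=7, max=198
(7-7)/(198-7) = 0/191 = 0.0

0.0


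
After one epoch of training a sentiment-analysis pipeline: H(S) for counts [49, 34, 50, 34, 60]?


Probabilities: [49/227, 34/227, 50/227, 34/227, 60/227] ≈ [0.2159, 0.1498, 0.2203, 0.1498, 0.2643]
H = -((49/227)·log₂(49/227) + (34/227)·log₂(34/227) + (50/227)·log₂(50/227) + (34/227)·log₂(34/227) + (60/227)·log₂(60/227))
  = 2.2861 bits

2.2861 bits


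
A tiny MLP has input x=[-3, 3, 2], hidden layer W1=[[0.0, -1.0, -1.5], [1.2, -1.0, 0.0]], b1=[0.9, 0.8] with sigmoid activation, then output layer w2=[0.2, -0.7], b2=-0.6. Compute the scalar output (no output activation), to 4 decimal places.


z1[0] = (0.0)·(-3) + (-1.0)·(3) + (-1.5)·(2) + 0.9 = -5.1
z1[1] = (1.2)·(-3) + (-1.0)·(3) + (0.0)·(2) + 0.8 = -5.8
h = sigmoid(z1) = [0.0061, 0.003]
output = (0.2)·(0.0061) + (-0.7)·(0.003) - 0.6 = -0.6009

-0.6009


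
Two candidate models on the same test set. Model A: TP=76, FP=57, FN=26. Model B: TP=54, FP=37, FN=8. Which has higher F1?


Model A: P=76/133=0.5714, R=76/102=0.7451, F1=2PR/(P+R)=2TP/(2TP+FP+FN)=152/235=0.6468
Model B: P=54/91=0.5934, R=54/62=0.871, F1=2PR/(P+R)=2TP/(2TP+FP+FN)=108/153=0.7059
0.6468 < 0.7059 → Model B

Model B


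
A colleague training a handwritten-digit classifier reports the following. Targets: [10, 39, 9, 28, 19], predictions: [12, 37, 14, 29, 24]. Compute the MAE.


Absolute errors: |10-12|=2, |39-37|=2, |9-14|=5, |28-29|=1, |19-24|=5
Sum = 15
MAE = 15/5 = 3

3


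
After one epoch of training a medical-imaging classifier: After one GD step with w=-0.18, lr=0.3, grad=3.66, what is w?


w_new = w - α·∇
= -0.18 - 0.3·3.66
= -0.18 - 1.098
= -1.278

-1.278


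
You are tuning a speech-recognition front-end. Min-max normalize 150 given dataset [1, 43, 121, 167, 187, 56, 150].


min=1, max=187
(150-1)/(187-1) = 149/186 = 0.8011

0.8011


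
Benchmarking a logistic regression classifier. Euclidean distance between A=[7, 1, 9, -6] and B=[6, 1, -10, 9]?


d = √((7-6)² + (1-1)² + (9+ 10)² + (-6-9)²)
  = √(1 + 0 + 361 + 225)
  = √587 = 24.2281

24.2281


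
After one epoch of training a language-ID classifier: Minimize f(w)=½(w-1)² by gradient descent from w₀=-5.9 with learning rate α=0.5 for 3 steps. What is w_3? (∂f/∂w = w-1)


step 1: grad = -5.9-1 = -6.9; w = -5.9 - 0.5·(-6.9) = -2.45
step 2: grad = -2.45-1 = -3.45; w = -2.45 - 0.5·(-3.45) = -0.725
step 3: grad = -0.725-1 = -1.725; w = -0.725 - 0.5·(-1.725) = 0.1375

0.1375


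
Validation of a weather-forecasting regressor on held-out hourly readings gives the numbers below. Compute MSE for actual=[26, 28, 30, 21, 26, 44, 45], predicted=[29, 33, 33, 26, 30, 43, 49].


Squared errors: (26-29)²=9, (28-33)²=25, (30-33)²=9, (21-26)²=25, (26-30)²=16, (44-43)²=1, (45-49)²=16
Sum = 101
MSE = 101/7 = 101/7

101/7


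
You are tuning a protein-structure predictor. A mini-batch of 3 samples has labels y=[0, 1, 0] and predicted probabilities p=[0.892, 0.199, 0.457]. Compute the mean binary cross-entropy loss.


L[0] = -ln(1-0.892) = -ln(0.108) = 2.2256
L[1] = -ln(0.199) = 1.6145
L[2] = -ln(1-0.457) = -ln(0.543) = 0.6106
mean = (2.2256 + 1.6145 + 0.6106)/3 = 1.4836

1.4836


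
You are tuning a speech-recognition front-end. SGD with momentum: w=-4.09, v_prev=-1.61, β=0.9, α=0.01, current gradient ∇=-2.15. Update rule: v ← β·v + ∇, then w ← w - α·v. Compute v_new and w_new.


v_new = 0.9·-1.61 - 2.15 = -1.449 - 2.15 = -3.599
w_new = -4.09 - 0.01·-3.599 = -4.09 + 0.03599 = -4.05401

v_new=-3.599, w_new=-4.05401


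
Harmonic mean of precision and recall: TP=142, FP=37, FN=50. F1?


Precision = 142/179 = 0.7933
Recall = 142/192 = 0.7396
F1 = 2·P·R/(P+R) = 2·TP/(2·TP+FP+FN) = 284/(284+37+50) = 284/371 = 0.7655

0.7655


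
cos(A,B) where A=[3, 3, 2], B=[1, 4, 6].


A·B = 3·1 + 3·4 + 2·6 = 27
‖A‖ = √22 = 4.6904, ‖B‖ = √53 = 7.2801
cos = 27/(√22·√53) = 27/√1166 = 0.7907

0.7907


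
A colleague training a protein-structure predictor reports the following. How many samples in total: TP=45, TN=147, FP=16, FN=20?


Total = TP + TN + FP + FN
= 45 + 147 + 16 + 20
= 228
(Predicted positive: 61, predicted negative: 167)

228


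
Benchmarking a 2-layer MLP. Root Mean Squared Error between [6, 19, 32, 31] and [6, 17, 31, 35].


MSE = 21/4 = 5.25
RMSE = √(21/4) = 2.2913

2.2913


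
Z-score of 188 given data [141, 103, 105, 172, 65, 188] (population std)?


μ = 129, σ = 42.4696
z = (188 - 129)/42.4696 = 1.3892

1.3892


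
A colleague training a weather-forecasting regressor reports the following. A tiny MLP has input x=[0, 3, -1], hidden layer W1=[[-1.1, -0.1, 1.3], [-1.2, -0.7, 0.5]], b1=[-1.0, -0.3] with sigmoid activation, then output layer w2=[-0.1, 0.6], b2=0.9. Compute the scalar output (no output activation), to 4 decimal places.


z1[0] = (-1.1)·(0) + (-0.1)·(3) + (1.3)·(-1) - 1.0 = -2.6
z1[1] = (-1.2)·(0) + (-0.7)·(3) + (0.5)·(-1) - 0.3 = -2.9
h = sigmoid(z1) = [0.0691, 0.0522]
output = (-0.1)·(0.0691) + (0.6)·(0.0522) + 0.9 = 0.9244

0.9244


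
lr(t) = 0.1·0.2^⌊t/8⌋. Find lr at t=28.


n_drops = ⌊28/8⌋ = 3
lr = 0.1·0.2^3 = 0.1·0.008 = 0.0008

0.0008


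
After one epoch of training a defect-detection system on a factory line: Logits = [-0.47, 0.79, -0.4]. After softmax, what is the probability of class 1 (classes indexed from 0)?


Exponentials: e^-0.47=0.625, e^0.79=2.2034, e^-0.4=0.6703
Sum = 3.4987
Softmax = [0.1786, 0.6298, 0.1916]
p[1] = 2.2034/3.4987 = 0.6298

0.6298


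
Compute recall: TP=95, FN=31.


Recall = TP/(TP+FN)
= 95/(95+31)
= 95/126 = 75.4%

75.4%


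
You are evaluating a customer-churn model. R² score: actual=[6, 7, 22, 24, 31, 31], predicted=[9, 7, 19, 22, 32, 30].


ȳ = 20.1667
SS_res = Σ(y-ŷ)² = 24
SS_tot = Σ(y-ȳ)² = 626.83
R² = 1 - SS_res/SS_tot = 1 - 0.0383 = 0.9617

0.9617


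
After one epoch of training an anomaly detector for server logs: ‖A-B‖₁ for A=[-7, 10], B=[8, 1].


d = |-7-8| + |10-1|
  = 15 + 9
  = 24

24


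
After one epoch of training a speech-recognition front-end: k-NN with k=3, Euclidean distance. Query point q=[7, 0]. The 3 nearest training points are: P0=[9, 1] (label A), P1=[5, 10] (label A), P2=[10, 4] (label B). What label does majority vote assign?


d(q,P0) = 2.2361  (label A)
d(q,P1) = 10.198  (label A)
d(q,P2) = 5.0  (label B)
Votes: A=2, B=1
Majority → A

A


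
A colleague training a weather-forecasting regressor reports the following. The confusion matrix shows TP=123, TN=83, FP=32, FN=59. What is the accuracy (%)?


Accuracy = (TP+TN)/(TP+TN+FP+FN)
= (123+83)/(297)
= 206/297 = 69.36%

69.36%


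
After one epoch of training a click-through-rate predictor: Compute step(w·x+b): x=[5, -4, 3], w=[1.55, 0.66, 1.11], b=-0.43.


z = (5)·(1.55) + (-4)·(0.66) + (3)·(1.11) - 0.43
  = 8.01
step(z) = 1 (z≥0)

1


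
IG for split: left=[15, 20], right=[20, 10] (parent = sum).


Parent = [35, 30], H_parent = 0.9957
H_left = 0.9852 (n=35), H_right = 0.9183 (n=30)
H_children = (35/65)·0.9852 + (30/65)·0.9183 = 0.9543
IG = 0.9957 - 0.9543 = 0.0414

0.0414


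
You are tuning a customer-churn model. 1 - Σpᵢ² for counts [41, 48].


Probabilities: [41/89, 48/89] ≈ [0.4607, 0.5393]
Σpᵢ² = (1681 + 2304)/89² = 3985/7921
Gini = 1 - Σpᵢ² = 1 - 3985/7921 = 0.4969

0.4969


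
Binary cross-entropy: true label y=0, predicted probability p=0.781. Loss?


BCE = -[y·ln(p) + (1-y)·ln(1-p)]
= -0 - 1·ln(1-0.781)
= -ln(0.219) = 1.5187

1.5187


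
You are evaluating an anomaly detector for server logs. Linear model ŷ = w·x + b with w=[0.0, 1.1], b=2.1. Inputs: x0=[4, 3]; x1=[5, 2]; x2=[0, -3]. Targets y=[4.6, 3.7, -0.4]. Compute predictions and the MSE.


ŷ0 = (0.0)·(4) + (1.1)·(3) + 2.1 = 5.4
ŷ1 = (0.0)·(5) + (1.1)·(2) + 2.1 = 4.3
ŷ2 = (0.0)·(0) + (1.1)·(-3) + 2.1 = -1.2
errors² = [0.64, 0.36, 0.64]
MSE = 1.6400/3 = 0.5467

0.5467


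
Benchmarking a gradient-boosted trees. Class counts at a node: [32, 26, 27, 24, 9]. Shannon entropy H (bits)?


Probabilities: [32/118, 26/118, 27/118, 24/118, 9/118] ≈ [0.2712, 0.2203, 0.2288, 0.2034, 0.0763]
H = -((32/118)·log₂(32/118) + (26/118)·log₂(26/118) + (27/118)·log₂(27/118) + (24/118)·log₂(24/118) + (9/118)·log₂(9/118))
  = 2.2287 bits

2.2287 bits


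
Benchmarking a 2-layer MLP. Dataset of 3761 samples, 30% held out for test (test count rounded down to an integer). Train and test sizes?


Test = ⌊3761·30/100⌋ = 1128
Train = 3761 - 1128 = 2633

Train: 2633, Test: 1128


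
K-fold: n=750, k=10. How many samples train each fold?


Fold size = 750/10 = 75
Training per fold = 750 - 75 = 675

675


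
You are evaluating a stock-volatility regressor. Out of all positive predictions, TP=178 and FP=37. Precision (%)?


Precision = TP/(TP+FP)
= 178/(178+37)
= 178/215 = 82.79%

82.79%


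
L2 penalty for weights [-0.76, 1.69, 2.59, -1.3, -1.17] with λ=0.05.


‖w‖₂² = (-0.76)² + (1.69)² + (2.59)² + (-1.3)² + (-1.17)²
     = 0.5776 + 2.8561 + 6.7081 + 1.69 + 1.3689
     = 13.2007
λ·‖w‖₂² = 0.05·13.2007 = 0.660035

0.660035


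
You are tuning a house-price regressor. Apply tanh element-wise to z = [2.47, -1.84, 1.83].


tanh(2.47) = 0.9858
tanh(-1.84) = -0.9508
tanh(1.83) = 0.9498
result = [0.9858, -0.9508, 0.9498]

[0.9858, -0.9508, 0.9498]


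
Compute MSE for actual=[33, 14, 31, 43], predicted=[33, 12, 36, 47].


Squared errors: (33-33)²=0, (14-12)²=4, (31-36)²=25, (43-47)²=16
Sum = 45
MSE = 45/4 = 45/4

45/4


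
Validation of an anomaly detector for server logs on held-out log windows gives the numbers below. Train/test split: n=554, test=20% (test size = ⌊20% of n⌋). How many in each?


Test = ⌊554·20/100⌋ = 110
Train = 554 - 110 = 444

Train: 444, Test: 110


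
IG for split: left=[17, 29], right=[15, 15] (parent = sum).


Parent = [32, 44], H_parent = 0.9819
H_left = 0.9503 (n=46), H_right = 1 (n=30)
H_children = (46/76)·0.9503 + (30/76)·1 = 0.9699
IG = 0.9819 - 0.9699 = 0.012

0.012


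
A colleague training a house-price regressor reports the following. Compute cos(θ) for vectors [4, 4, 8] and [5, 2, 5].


A·B = 4·5 + 4·2 + 8·5 = 68
‖A‖ = √96 = 9.798, ‖B‖ = √54 = 7.3485
cos = 68/(√96·√54) = 68/√5184 = 0.9444

0.9444


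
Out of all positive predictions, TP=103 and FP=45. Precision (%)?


Precision = TP/(TP+FP)
= 103/(103+45)
= 103/148 = 69.59%

69.59%


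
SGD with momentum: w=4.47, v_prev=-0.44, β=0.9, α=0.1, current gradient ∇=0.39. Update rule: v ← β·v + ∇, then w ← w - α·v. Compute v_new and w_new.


v_new = 0.9·-0.44 + 0.39 = -0.396 + 0.39 = -0.006
w_new = 4.47 - 0.1·-0.006 = 4.47 + 0.0006 = 4.4706

v_new=-0.006, w_new=4.4706
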